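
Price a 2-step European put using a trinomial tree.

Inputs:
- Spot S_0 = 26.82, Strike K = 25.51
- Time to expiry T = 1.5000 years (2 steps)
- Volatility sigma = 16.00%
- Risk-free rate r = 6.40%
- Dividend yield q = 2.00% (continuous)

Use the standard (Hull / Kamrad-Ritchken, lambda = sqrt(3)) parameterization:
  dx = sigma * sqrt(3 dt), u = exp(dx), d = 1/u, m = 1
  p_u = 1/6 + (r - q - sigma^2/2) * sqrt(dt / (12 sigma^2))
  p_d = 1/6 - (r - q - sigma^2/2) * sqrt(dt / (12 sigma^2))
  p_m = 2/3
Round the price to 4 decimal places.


dt = T/N = 0.750000; dx = sigma*sqrt(3*dt) = 0.240000
u = exp(dx) = 1.271249; d = 1/u = 0.786628
p_u = 0.215417, p_m = 0.666667, p_d = 0.117917
Discount per step: exp(-r*dt) = 0.953134
Stock lattice S(k, j) with j the centered position index:
  k=0: S(0,+0) = 26.8200
  k=1: S(1,-1) = 21.0974; S(1,+0) = 26.8200; S(1,+1) = 34.0949
  k=2: S(2,-2) = 16.5958; S(2,-1) = 21.0974; S(2,+0) = 26.8200; S(2,+1) = 34.0949; S(2,+2) = 43.3431
Terminal payoffs V(N, j) = max(K - S_T, 0):
  V(2,-2) = 8.914229; V(2,-1) = 4.412641; V(2,+0) = 0.000000; V(2,+1) = 0.000000; V(2,+2) = 0.000000
Backward induction: V(k, j) = exp(-r*dt) * [p_u * V(k+1, j+1) + p_m * V(k+1, j) + p_d * V(k+1, j-1)]
  V(1,-1) = exp(-r*dt) * [p_u*0.000000 + p_m*4.412641 + p_d*8.914229] = 3.805765
  V(1,+0) = exp(-r*dt) * [p_u*0.000000 + p_m*0.000000 + p_d*4.412641] = 0.495938
  V(1,+1) = exp(-r*dt) * [p_u*0.000000 + p_m*0.000000 + p_d*0.000000] = 0.000000
  V(0,+0) = exp(-r*dt) * [p_u*0.000000 + p_m*0.495938 + p_d*3.805765] = 0.742862

Answer: Price = V(0,0) = 0.7429


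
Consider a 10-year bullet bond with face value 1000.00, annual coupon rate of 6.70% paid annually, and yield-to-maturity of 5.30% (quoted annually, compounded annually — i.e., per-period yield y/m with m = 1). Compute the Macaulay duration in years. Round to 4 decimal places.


Coupon per period c = face * coupon_rate / m = 67.000000
Periods per year m = 1; per-period yield y/m = 0.053000
Number of cashflows N = 10
Cashflows (t years, CF_t, discount factor 1/(1+y/m)^(m*t), PV):
  t = 1.0000: CF_t = 67.000000, DF = 0.949668, PV = 63.627730
  t = 2.0000: CF_t = 67.000000, DF = 0.901869, PV = 60.425195
  t = 3.0000: CF_t = 67.000000, DF = 0.856475, PV = 57.383851
  t = 4.0000: CF_t = 67.000000, DF = 0.813367, PV = 54.495585
  t = 5.0000: CF_t = 67.000000, DF = 0.772428, PV = 51.752692
  t = 6.0000: CF_t = 67.000000, DF = 0.733550, PV = 49.147856
  t = 7.0000: CF_t = 67.000000, DF = 0.696629, PV = 46.674127
  t = 8.0000: CF_t = 67.000000, DF = 0.661566, PV = 44.324907
  t = 9.0000: CF_t = 67.000000, DF = 0.628268, PV = 42.093929
  t = 10.0000: CF_t = 1067.000000, DF = 0.596645, PV = 636.620629
Price P = sum_t PV_t = 1106.546501
Macaulay numerator sum_t t * PV_t:
  t * PV_t at t = 1.0000: 63.627730
  t * PV_t at t = 2.0000: 120.850390
  t * PV_t at t = 3.0000: 172.151553
  t * PV_t at t = 4.0000: 217.982339
  t * PV_t at t = 5.0000: 258.763461
  t * PV_t at t = 6.0000: 294.887135
  t * PV_t at t = 7.0000: 326.718890
  t * PV_t at t = 8.0000: 354.599256
  t * PV_t at t = 9.0000: 378.845359
  t * PV_t at t = 10.0000: 6366.206293
Macaulay duration D = (sum_t t * PV_t) / P = 8554.632406 / 1106.546501 = 7.730929

Answer: Macaulay duration = 7.7309 years


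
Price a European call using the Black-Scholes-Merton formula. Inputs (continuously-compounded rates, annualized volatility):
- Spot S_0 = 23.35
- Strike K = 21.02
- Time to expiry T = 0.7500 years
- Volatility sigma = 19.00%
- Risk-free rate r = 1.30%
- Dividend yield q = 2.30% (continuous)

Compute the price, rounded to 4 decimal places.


d1 = (ln(S/K) + (r - q + 0.5*sigma^2) * T) / (sigma * sqrt(T)) = 0.67556131
d2 = d1 - sigma * sqrt(T) = 0.51101648
exp(-rT) = 0.99029738; exp(-qT) = 0.98289793
C = S_0 * exp(-qT) * N(d1) - K * exp(-rT) * N(d2)
N(d1) = 0.75034039; N(d2) = 0.69533024
C = 23.3500 * 0.98289793 * 0.75034039 - 21.0200 * 0.99029738 * 0.69533024 = 2.7468

Answer: Price = 2.7468


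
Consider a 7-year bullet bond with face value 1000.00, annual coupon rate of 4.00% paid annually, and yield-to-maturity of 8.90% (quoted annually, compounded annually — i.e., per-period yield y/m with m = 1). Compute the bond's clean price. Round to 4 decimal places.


Coupon per period c = face * coupon_rate / m = 40.000000
Periods per year m = 1; per-period yield y/m = 0.089000
Number of cashflows N = 7
Cashflows (t years, CF_t, discount factor 1/(1+y/m)^(m*t), PV):
  t = 1.0000: CF_t = 40.000000, DF = 0.918274, PV = 36.730946
  t = 2.0000: CF_t = 40.000000, DF = 0.843226, PV = 33.729060
  t = 3.0000: CF_t = 40.000000, DF = 0.774313, PV = 30.972506
  t = 4.0000: CF_t = 40.000000, DF = 0.711031, PV = 28.441236
  t = 5.0000: CF_t = 40.000000, DF = 0.652921, PV = 26.116838
  t = 6.0000: CF_t = 40.000000, DF = 0.599560, PV = 23.982404
  t = 7.0000: CF_t = 1040.000000, DF = 0.550560, PV = 572.582646
Price P = sum_t PV_t = 752.555636

Answer: Price = 752.5556


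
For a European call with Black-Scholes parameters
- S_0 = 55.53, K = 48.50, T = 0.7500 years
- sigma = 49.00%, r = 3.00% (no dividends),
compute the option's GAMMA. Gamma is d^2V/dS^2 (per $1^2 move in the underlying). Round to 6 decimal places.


Answer: Gamma = 0.014274

Derivation:
d1 = 0.5841774180; d2 = 0.1598249701
phi(d1) = 0.3363610437; exp(-qT) = 1.0000000000; exp(-rT) = 0.9777512372
Gamma = exp(-qT) * phi(d1) / (S * sigma * sqrt(T)) = 1.0000000000 * 0.3363610437 / (55.5300 * 0.4900 * 0.8660254038) = 0.014274


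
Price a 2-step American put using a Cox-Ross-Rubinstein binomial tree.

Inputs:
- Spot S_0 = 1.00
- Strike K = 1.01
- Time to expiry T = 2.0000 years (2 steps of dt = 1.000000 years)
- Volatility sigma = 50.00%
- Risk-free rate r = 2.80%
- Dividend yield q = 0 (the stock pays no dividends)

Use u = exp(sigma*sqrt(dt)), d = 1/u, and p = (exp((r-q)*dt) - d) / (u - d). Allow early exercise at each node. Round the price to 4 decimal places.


Answer: Price = V(0,0) = 0.2358

Derivation:
dt = T/N = 1.000000
u = exp(sigma*sqrt(dt)) = 1.648721; d = 1/u = 0.606531
p = (exp((r-q)*dt) - d) / (u - d) = 0.404787
Discount per step: exp(-r*dt) = 0.972388
Stock lattice S(k, i) with i counting down-moves:
  k=0: S(0,0) = 1.0000
  k=1: S(1,0) = 1.6487; S(1,1) = 0.6065
  k=2: S(2,0) = 2.7183; S(2,1) = 1.0000; S(2,2) = 0.3679
Terminal payoffs V(N, i) = max(K - S_T, 0):
  V(2,0) = 0.000000; V(2,1) = 0.010000; V(2,2) = 0.642121
Backward induction: V(k, i) = exp(-r*dt) * [p * V(k+1, i) + (1-p) * V(k+1, i+1)]; then take max(V_cont, immediate exercise) for American.
  V(1,0) = exp(-r*dt) * [p*0.000000 + (1-p)*0.010000] = 0.005788; exercise = 0.000000; V(1,0) = max -> 0.005788
  V(1,1) = exp(-r*dt) * [p*0.010000 + (1-p)*0.642121] = 0.375582; exercise = 0.403469; V(1,1) = max -> 0.403469
  V(0,0) = exp(-r*dt) * [p*0.005788 + (1-p)*0.403469] = 0.235797; exercise = 0.010000; V(0,0) = max -> 0.235797


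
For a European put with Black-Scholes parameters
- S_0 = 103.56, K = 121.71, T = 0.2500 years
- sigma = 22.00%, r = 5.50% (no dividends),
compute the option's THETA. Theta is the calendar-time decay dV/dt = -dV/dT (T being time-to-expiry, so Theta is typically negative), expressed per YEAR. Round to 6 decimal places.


Answer: Theta = 2.102580

Derivation:
d1 = -1.2880910091; d2 = -1.3980910091
phi(d1) = 0.1740299693; exp(-qT) = 1.0000000000; exp(-rT) = 0.9863440995
Theta = -S*exp(-qT)*phi(d1)*sigma/(2*sqrt(T)) + r*K*exp(-rT)*N(-d2) - q*S*exp(-qT)*N(-d1)
N(-d1) = 0.9011428577; N(-d2) = 0.9189571303; sqrt(T) = 0.5000000000
Term 1 = -103.5600 * 1.0000000000 * 0.1740299693 * 0.2200 / (2 * 0.5000000000) = -3.9649595966
Term 2 = 0.0550 * 121.7100 * 0.9863440995 * 0.9189571303 = 6.0675400919
Term 3 = 0 (no dividend yield, q = 0)
Theta = -3.9649595966 + (6.0675400919) + (0.0000000000) = 2.102580


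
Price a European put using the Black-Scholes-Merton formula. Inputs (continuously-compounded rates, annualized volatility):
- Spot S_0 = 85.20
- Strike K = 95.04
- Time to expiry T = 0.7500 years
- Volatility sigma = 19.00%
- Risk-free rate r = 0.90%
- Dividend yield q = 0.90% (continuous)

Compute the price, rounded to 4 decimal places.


Answer: Price = 12.0012

Derivation:
d1 = (ln(S/K) + (r - q + 0.5*sigma^2) * T) / (sigma * sqrt(T)) = -0.58196252
d2 = d1 - sigma * sqrt(T) = -0.74650735
exp(-rT) = 0.99327273; exp(-qT) = 0.99327273
P = K * exp(-rT) * N(-d2) - S_0 * exp(-qT) * N(-d1)
N(-d1) = 0.71970404; N(-d2) = 0.77231950
P = 95.0400 * 0.99327273 * 0.77231950 - 85.2000 * 0.99327273 * 0.71970404 = 12.0012


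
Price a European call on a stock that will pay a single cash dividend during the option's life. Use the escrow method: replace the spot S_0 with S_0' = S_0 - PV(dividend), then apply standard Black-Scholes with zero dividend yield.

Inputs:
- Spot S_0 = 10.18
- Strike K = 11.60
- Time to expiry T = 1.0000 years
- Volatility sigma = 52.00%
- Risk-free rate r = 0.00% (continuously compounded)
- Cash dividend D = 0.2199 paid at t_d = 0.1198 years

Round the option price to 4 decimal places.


PV(D) = D * exp(-r * t_d) = 0.2199 * 1.00000000 = 0.21990000
S_0' = S_0 - PV(D) = 10.1800 - 0.21990000 = 9.96010000
d1 = (ln(S_0'/K) + (r + sigma^2/2)*T) / (sigma*sqrt(T)) = -0.03311151
d2 = d1 - sigma*sqrt(T) = -0.55311151
exp(-rT) = 1.00000000
N(d1) = 0.48679283; N(d2) = 0.29009353
C = S_0' * N(d1) - K * exp(-rT) * N(d2) = 9.96010000 * 0.48679283 - 11.6000 * 1.00000000 * 0.29009353 = 1.4834

Answer: Price = 1.4834


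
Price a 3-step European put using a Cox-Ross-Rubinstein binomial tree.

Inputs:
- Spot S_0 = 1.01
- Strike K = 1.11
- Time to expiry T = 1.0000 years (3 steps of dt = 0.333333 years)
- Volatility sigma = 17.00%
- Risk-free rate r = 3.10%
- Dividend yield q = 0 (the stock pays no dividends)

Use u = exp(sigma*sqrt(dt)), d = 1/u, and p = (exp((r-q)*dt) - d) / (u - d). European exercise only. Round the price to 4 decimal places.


Answer: Price = V(0,0) = 0.1029

Derivation:
dt = T/N = 0.333333
u = exp(sigma*sqrt(dt)) = 1.103128; d = 1/u = 0.906513
p = (exp((r-q)*dt) - d) / (u - d) = 0.528311
Discount per step: exp(-r*dt) = 0.989720
Stock lattice S(k, i) with i counting down-moves:
  k=0: S(0,0) = 1.0100
  k=1: S(1,0) = 1.1142; S(1,1) = 0.9156
  k=2: S(2,0) = 1.2291; S(2,1) = 1.0100; S(2,2) = 0.8300
  k=3: S(3,0) = 1.3558; S(3,1) = 1.1142; S(3,2) = 0.9156; S(3,3) = 0.7524
Terminal payoffs V(N, i) = max(K - S_T, 0):
  V(3,0) = 0.000000; V(3,1) = 0.000000; V(3,2) = 0.194422; V(3,3) = 0.357608
Backward induction: V(k, i) = exp(-r*dt) * [p * V(k+1, i) + (1-p) * V(k+1, i+1)].
  V(2,0) = exp(-r*dt) * [p*0.000000 + (1-p)*0.000000] = 0.000000
  V(2,1) = exp(-r*dt) * [p*0.000000 + (1-p)*0.194422] = 0.090764
  V(2,2) = exp(-r*dt) * [p*0.194422 + (1-p)*0.357608] = 0.268605
  V(1,0) = exp(-r*dt) * [p*0.000000 + (1-p)*0.090764] = 0.042372
  V(1,1) = exp(-r*dt) * [p*0.090764 + (1-p)*0.268605] = 0.172854
  V(0,0) = exp(-r*dt) * [p*0.042372 + (1-p)*0.172854] = 0.102851


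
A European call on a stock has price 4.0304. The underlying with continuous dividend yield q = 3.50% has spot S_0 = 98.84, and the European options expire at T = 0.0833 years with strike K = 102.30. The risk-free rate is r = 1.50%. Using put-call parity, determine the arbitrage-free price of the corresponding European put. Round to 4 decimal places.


Put-call parity: C - P = S_0 * exp(-qT) - K * exp(-rT).
S_0 * exp(-qT) = 98.8400 * 0.99708875 = 98.55225165
K * exp(-rT) = 102.3000 * 0.99875128 = 102.17225597
P = C - S*exp(-qT) + K*exp(-rT)
P = 4.0304 - 98.55225165 + 102.17225597 = 7.6504

Answer: Put price = 7.6504


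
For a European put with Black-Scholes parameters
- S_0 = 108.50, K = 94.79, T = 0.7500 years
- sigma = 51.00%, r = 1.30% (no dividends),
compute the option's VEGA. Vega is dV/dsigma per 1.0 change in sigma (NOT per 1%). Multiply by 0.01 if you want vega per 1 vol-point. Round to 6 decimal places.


d1 = 0.5487629506; d2 = 0.1070899947
phi(d1) = 0.3431770030; exp(-qT) = 1.0000000000; exp(-rT) = 0.9902973771
Vega = S * exp(-qT) * phi(d1) * sqrt(T) = 108.5000 * 1.0000000000 * 0.3431770030 * 0.8660254038 = 32.246200

Answer: Vega = 32.246200


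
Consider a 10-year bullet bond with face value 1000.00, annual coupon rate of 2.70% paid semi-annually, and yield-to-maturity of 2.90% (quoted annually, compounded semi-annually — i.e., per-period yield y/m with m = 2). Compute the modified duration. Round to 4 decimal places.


Answer: Modified duration = 8.6915

Derivation:
Coupon per period c = face * coupon_rate / m = 13.500000
Periods per year m = 2; per-period yield y/m = 0.014500
Number of cashflows N = 20
Cashflows (t years, CF_t, discount factor 1/(1+y/m)^(m*t), PV):
  t = 0.5000: CF_t = 13.500000, DF = 0.985707, PV = 13.307048
  t = 1.0000: CF_t = 13.500000, DF = 0.971619, PV = 13.116853
  t = 1.5000: CF_t = 13.500000, DF = 0.957732, PV = 12.929377
  t = 2.0000: CF_t = 13.500000, DF = 0.944043, PV = 12.744581
  t = 2.5000: CF_t = 13.500000, DF = 0.930550, PV = 12.562426
  t = 3.0000: CF_t = 13.500000, DF = 0.917250, PV = 12.382874
  t = 3.5000: CF_t = 13.500000, DF = 0.904140, PV = 12.205889
  t = 4.0000: CF_t = 13.500000, DF = 0.891217, PV = 12.031433
  t = 4.5000: CF_t = 13.500000, DF = 0.878479, PV = 11.859471
  t = 5.0000: CF_t = 13.500000, DF = 0.865923, PV = 11.689966
  t = 5.5000: CF_t = 13.500000, DF = 0.853547, PV = 11.522884
  t = 6.0000: CF_t = 13.500000, DF = 0.841347, PV = 11.358191
  t = 6.5000: CF_t = 13.500000, DF = 0.829322, PV = 11.195851
  t = 7.0000: CF_t = 13.500000, DF = 0.817469, PV = 11.035831
  t = 7.5000: CF_t = 13.500000, DF = 0.805785, PV = 10.878099
  t = 8.0000: CF_t = 13.500000, DF = 0.794268, PV = 10.722621
  t = 8.5000: CF_t = 13.500000, DF = 0.782916, PV = 10.569365
  t = 9.0000: CF_t = 13.500000, DF = 0.771726, PV = 10.418300
  t = 9.5000: CF_t = 13.500000, DF = 0.760696, PV = 10.269393
  t = 10.0000: CF_t = 1013.500000, DF = 0.749823, PV = 759.945986
Price P = sum_t PV_t = 982.746439
First compute Macaulay numerator sum_t t * PV_t:
  t * PV_t at t = 0.5000: 6.653524
  t * PV_t at t = 1.0000: 13.116853
  t * PV_t at t = 1.5000: 19.394066
  t * PV_t at t = 2.0000: 25.489162
  t * PV_t at t = 2.5000: 31.406065
  t * PV_t at t = 3.0000: 37.148623
  t * PV_t at t = 3.5000: 42.720611
  t * PV_t at t = 4.0000: 48.125732
  t * PV_t at t = 4.5000: 53.367618
  t * PV_t at t = 5.0000: 58.449831
  t * PV_t at t = 5.5000: 63.375864
  t * PV_t at t = 6.0000: 68.149144
  t * PV_t at t = 6.5000: 72.773030
  t * PV_t at t = 7.0000: 77.250818
  t * PV_t at t = 7.5000: 81.585741
  t * PV_t at t = 8.0000: 85.780966
  t * PV_t at t = 8.5000: 89.839602
  t * PV_t at t = 9.0000: 93.764697
  t * PV_t at t = 9.5000: 97.559238
  t * PV_t at t = 10.0000: 7599.459864
Macaulay duration D = 8665.411048 / 982.746439 = 8.817545
Modified duration = D / (1 + y/m) = 8.817545 / (1 + 0.014500) = 8.691518


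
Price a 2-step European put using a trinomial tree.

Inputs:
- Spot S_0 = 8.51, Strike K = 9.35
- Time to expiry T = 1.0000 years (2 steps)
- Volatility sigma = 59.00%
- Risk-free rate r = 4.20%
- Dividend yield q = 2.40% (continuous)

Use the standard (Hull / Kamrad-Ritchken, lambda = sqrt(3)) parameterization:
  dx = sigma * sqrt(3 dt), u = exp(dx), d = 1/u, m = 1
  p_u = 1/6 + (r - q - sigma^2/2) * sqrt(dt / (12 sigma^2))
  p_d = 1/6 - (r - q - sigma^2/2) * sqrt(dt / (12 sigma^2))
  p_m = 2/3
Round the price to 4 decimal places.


Answer: Price = V(0,0) = 2.2131

Derivation:
dt = T/N = 0.500000; dx = sigma*sqrt(3*dt) = 0.722599
u = exp(dx) = 2.059781; d = 1/u = 0.485489
p_u = 0.112678, p_m = 0.666667, p_d = 0.220656
Discount per step: exp(-r*dt) = 0.979219
Stock lattice S(k, j) with j the centered position index:
  k=0: S(0,+0) = 8.5100
  k=1: S(1,-1) = 4.1315; S(1,+0) = 8.5100; S(1,+1) = 17.5287
  k=2: S(2,-2) = 2.0058; S(2,-1) = 4.1315; S(2,+0) = 8.5100; S(2,+1) = 17.5287; S(2,+2) = 36.1053
Terminal payoffs V(N, j) = max(K - S_T, 0):
  V(2,-2) = 7.344200; V(2,-1) = 5.218492; V(2,+0) = 0.840000; V(2,+1) = 0.000000; V(2,+2) = 0.000000
Backward induction: V(k, j) = exp(-r*dt) * [p_u * V(k+1, j+1) + p_m * V(k+1, j) + p_d * V(k+1, j-1)]
  V(1,-1) = exp(-r*dt) * [p_u*0.840000 + p_m*5.218492 + p_d*7.344200] = 5.086243
  V(1,+0) = exp(-r*dt) * [p_u*0.000000 + p_m*0.840000 + p_d*5.218492] = 1.675924
  V(1,+1) = exp(-r*dt) * [p_u*0.000000 + p_m*0.000000 + p_d*0.840000] = 0.181499
  V(0,+0) = exp(-r*dt) * [p_u*0.181499 + p_m*1.675924 + p_d*5.086243] = 2.213076


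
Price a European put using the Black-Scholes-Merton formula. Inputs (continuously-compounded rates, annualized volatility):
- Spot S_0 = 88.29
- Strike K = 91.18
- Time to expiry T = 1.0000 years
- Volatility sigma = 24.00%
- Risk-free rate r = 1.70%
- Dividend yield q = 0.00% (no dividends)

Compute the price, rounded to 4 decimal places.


d1 = (ln(S/K) + (r - q + 0.5*sigma^2) * T) / (sigma * sqrt(T)) = 0.05663032
d2 = d1 - sigma * sqrt(T) = -0.18336968
exp(-rT) = 0.98314368; exp(-qT) = 1.00000000
P = K * exp(-rT) * N(-d2) - S_0 * exp(-qT) * N(-d1)
N(-d1) = 0.47741984; N(-d2) = 0.57274602
P = 91.1800 * 0.98314368 * 0.57274602 - 88.2900 * 1.00000000 * 0.47741984 = 9.1913

Answer: Price = 9.1913


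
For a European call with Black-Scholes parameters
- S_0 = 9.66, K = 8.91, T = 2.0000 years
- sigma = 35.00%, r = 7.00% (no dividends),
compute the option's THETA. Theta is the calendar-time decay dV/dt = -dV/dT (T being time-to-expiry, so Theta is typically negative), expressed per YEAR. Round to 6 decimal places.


d1 = 0.6936099446; d2 = 0.1986351978
phi(d1) = 0.3136473822; exp(-qT) = 1.0000000000; exp(-rT) = 0.8693582354
Theta = -S*exp(-qT)*phi(d1)*sigma/(2*sqrt(T)) - r*K*exp(-rT)*N(d2) + q*S*exp(-qT)*N(d1)
N(d1) = 0.7560365722; N(d2) = 0.5787259408; sqrt(T) = 1.4142135624
Term 1 = -9.6600 * 1.0000000000 * 0.3136473822 * 0.3500 / (2 * 1.4142135624) = -0.3749227936
Term 2 = -0.0700 * 8.9100 * 0.8693582354 * 0.5787259408 = -0.3137960455
Term 3 = 0 (no dividend yield, q = 0)
Theta = -0.3749227936 + (-0.3137960455) + (0.0000000000) = -0.688719

Answer: Theta = -0.688719


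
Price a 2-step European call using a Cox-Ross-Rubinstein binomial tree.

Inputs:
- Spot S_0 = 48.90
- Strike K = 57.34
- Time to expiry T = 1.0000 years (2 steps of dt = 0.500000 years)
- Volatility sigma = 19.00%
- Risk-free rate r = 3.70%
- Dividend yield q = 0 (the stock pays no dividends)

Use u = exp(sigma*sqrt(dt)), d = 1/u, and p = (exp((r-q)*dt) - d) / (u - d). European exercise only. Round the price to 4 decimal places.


Answer: Price = V(0,0) = 1.8350

Derivation:
dt = T/N = 0.500000
u = exp(sigma*sqrt(dt)) = 1.143793; d = 1/u = 0.874284
p = (exp((r-q)*dt) - d) / (u - d) = 0.535745
Discount per step: exp(-r*dt) = 0.981670
Stock lattice S(k, i) with i counting down-moves:
  k=0: S(0,0) = 48.9000
  k=1: S(1,0) = 55.9315; S(1,1) = 42.7525
  k=2: S(2,0) = 63.9741; S(2,1) = 48.9000; S(2,2) = 37.3778
Terminal payoffs V(N, i) = max(S_T - K, 0):
  V(2,0) = 6.634078; V(2,1) = 0.000000; V(2,2) = 0.000000
Backward induction: V(k, i) = exp(-r*dt) * [p * V(k+1, i) + (1-p) * V(k+1, i+1)].
  V(1,0) = exp(-r*dt) * [p*6.634078 + (1-p)*0.000000] = 3.489026
  V(1,1) = exp(-r*dt) * [p*0.000000 + (1-p)*0.000000] = 0.000000
  V(0,0) = exp(-r*dt) * [p*3.489026 + (1-p)*0.000000] = 1.834965


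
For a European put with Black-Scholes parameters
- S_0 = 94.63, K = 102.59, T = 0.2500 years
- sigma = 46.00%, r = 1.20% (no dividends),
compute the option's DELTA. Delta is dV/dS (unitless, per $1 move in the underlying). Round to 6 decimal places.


Answer: Delta = -0.588276

Derivation:
d1 = -0.2231126590; d2 = -0.4531126590
phi(d1) = 0.3891353072; exp(-qT) = 1.0000000000; exp(-rT) = 0.9970044955
N(-d1) = 0.5882760869
Delta = -exp(-qT) * N(-d1) = -1.0000000000 * 0.5882760869 = -0.588276


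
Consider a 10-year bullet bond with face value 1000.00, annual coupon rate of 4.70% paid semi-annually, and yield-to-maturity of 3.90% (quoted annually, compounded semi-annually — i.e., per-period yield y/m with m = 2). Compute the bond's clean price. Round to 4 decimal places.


Answer: Price = 1065.7224

Derivation:
Coupon per period c = face * coupon_rate / m = 23.500000
Periods per year m = 2; per-period yield y/m = 0.019500
Number of cashflows N = 20
Cashflows (t years, CF_t, discount factor 1/(1+y/m)^(m*t), PV):
  t = 0.5000: CF_t = 23.500000, DF = 0.980873, PV = 23.050515
  t = 1.0000: CF_t = 23.500000, DF = 0.962112, PV = 22.609627
  t = 1.5000: CF_t = 23.500000, DF = 0.943709, PV = 22.177172
  t = 2.0000: CF_t = 23.500000, DF = 0.925659, PV = 21.752989
  t = 2.5000: CF_t = 23.500000, DF = 0.907954, PV = 21.336919
  t = 3.0000: CF_t = 23.500000, DF = 0.890588, PV = 20.928807
  t = 3.5000: CF_t = 23.500000, DF = 0.873553, PV = 20.528502
  t = 4.0000: CF_t = 23.500000, DF = 0.856845, PV = 20.135853
  t = 4.5000: CF_t = 23.500000, DF = 0.840456, PV = 19.750714
  t = 5.0000: CF_t = 23.500000, DF = 0.824380, PV = 19.372941
  t = 5.5000: CF_t = 23.500000, DF = 0.808613, PV = 19.002395
  t = 6.0000: CF_t = 23.500000, DF = 0.793146, PV = 18.638935
  t = 6.5000: CF_t = 23.500000, DF = 0.777976, PV = 18.282428
  t = 7.0000: CF_t = 23.500000, DF = 0.763095, PV = 17.932740
  t = 7.5000: CF_t = 23.500000, DF = 0.748500, PV = 17.589740
  t = 8.0000: CF_t = 23.500000, DF = 0.734183, PV = 17.253300
  t = 8.5000: CF_t = 23.500000, DF = 0.720140, PV = 16.923296
  t = 9.0000: CF_t = 23.500000, DF = 0.706366, PV = 16.599604
  t = 9.5000: CF_t = 23.500000, DF = 0.692855, PV = 16.282103
  t = 10.0000: CF_t = 1023.500000, DF = 0.679603, PV = 695.573847
Price P = sum_t PV_t = 1065.722426


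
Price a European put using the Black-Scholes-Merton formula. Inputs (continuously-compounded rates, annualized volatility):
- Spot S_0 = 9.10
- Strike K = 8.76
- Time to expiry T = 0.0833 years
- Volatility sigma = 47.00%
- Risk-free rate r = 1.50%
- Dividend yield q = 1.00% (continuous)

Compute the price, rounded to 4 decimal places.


d1 = (ln(S/K) + (r - q + 0.5*sigma^2) * T) / (sigma * sqrt(T)) = 0.35160658
d2 = d1 - sigma * sqrt(T) = 0.21595640
exp(-rT) = 0.99875128; exp(-qT) = 0.99916735
P = K * exp(-rT) * N(-d2) - S_0 * exp(-qT) * N(-d1)
N(-d1) = 0.36256667; N(-d2) = 0.41451087
P = 8.7600 * 0.99875128 * 0.41451087 - 9.1000 * 0.99916735 * 0.36256667 = 0.3300

Answer: Price = 0.3300


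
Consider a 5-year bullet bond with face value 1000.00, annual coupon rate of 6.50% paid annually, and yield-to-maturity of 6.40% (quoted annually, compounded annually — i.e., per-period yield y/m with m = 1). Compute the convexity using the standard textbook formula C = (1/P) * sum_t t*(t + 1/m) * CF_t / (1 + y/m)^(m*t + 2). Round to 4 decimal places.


Coupon per period c = face * coupon_rate / m = 65.000000
Periods per year m = 1; per-period yield y/m = 0.064000
Number of cashflows N = 5
Cashflows (t years, CF_t, discount factor 1/(1+y/m)^(m*t), PV):
  t = 1.0000: CF_t = 65.000000, DF = 0.939850, PV = 61.090226
  t = 2.0000: CF_t = 65.000000, DF = 0.883317, PV = 57.415626
  t = 3.0000: CF_t = 65.000000, DF = 0.830185, PV = 53.962054
  t = 4.0000: CF_t = 65.000000, DF = 0.780249, PV = 50.716216
  t = 5.0000: CF_t = 1065.000000, DF = 0.733317, PV = 780.982798
Price P = sum_t PV_t = 1004.166919
Convexity numerator sum_t t*(t + 1/m) * CF_t / (1+y/m)^(m*t + 2):
  t = 1.0000: term = 107.924108
  t = 2.0000: term = 304.297297
  t = 3.0000: term = 571.987401
  t = 4.0000: term = 895.970240
  t = 5.0000: term = 20695.668856
Convexity = (1/P) * sum = 22575.847903 / 1004.166919 = 22.482167

Answer: Convexity = 22.4822


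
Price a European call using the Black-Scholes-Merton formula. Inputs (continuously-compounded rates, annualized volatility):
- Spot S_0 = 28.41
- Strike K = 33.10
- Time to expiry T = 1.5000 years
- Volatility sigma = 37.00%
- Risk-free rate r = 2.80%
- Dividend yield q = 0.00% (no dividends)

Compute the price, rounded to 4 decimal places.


d1 = (ln(S/K) + (r - q + 0.5*sigma^2) * T) / (sigma * sqrt(T)) = -0.01791236
d2 = d1 - sigma * sqrt(T) = -0.47106796
exp(-rT) = 0.95886978; exp(-qT) = 1.00000000
C = S_0 * exp(-qT) * N(d1) - K * exp(-rT) * N(d2)
N(d1) = 0.49285438; N(d2) = 0.31879610
C = 28.4100 * 1.00000000 * 0.49285438 - 33.1000 * 0.95886978 * 0.31879610 = 3.8839

Answer: Price = 3.8839


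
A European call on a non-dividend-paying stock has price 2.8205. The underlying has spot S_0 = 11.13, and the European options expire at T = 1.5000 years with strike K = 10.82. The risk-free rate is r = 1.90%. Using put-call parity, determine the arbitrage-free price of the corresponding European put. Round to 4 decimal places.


Answer: Put price = 2.2065

Derivation:
Put-call parity: C - P = S_0 * exp(-qT) - K * exp(-rT).
S_0 * exp(-qT) = 11.1300 * 1.00000000 = 11.13000000
K * exp(-rT) = 10.8200 * 0.97190229 = 10.51598282
P = C - S*exp(-qT) + K*exp(-rT)
P = 2.8205 - 11.13000000 + 10.51598282 = 2.2065


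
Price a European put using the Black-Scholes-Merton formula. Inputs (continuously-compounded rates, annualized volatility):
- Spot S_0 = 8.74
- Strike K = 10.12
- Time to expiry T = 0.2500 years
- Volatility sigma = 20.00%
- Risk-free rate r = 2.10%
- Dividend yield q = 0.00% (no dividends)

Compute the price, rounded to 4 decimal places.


Answer: Price = 1.3604

Derivation:
d1 = (ln(S/K) + (r - q + 0.5*sigma^2) * T) / (sigma * sqrt(T)) = -1.36353474
d2 = d1 - sigma * sqrt(T) = -1.46353474
exp(-rT) = 0.99476376; exp(-qT) = 1.00000000
P = K * exp(-rT) * N(-d2) - S_0 * exp(-qT) * N(-d1)
N(-d1) = 0.91364298; N(-d2) = 0.92833944
P = 10.1200 * 0.99476376 * 0.92833944 - 8.7400 * 1.00000000 * 0.91364298 = 1.3604


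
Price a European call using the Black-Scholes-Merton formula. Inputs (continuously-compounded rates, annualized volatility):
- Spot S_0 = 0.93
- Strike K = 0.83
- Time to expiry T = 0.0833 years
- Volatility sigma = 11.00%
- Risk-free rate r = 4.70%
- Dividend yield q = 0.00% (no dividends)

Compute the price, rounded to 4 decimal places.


d1 = (ln(S/K) + (r - q + 0.5*sigma^2) * T) / (sigma * sqrt(T)) = 3.72238481
d2 = d1 - sigma * sqrt(T) = 3.69063690
exp(-rT) = 0.99609255; exp(-qT) = 1.00000000
C = S_0 * exp(-qT) * N(d1) - K * exp(-rT) * N(d2)
N(d1) = 0.99990133; N(d2) = 0.99988815
C = 0.9300 * 1.00000000 * 0.99990133 - 0.8300 * 0.99609255 * 0.99988815 = 0.1032

Answer: Price = 0.1032


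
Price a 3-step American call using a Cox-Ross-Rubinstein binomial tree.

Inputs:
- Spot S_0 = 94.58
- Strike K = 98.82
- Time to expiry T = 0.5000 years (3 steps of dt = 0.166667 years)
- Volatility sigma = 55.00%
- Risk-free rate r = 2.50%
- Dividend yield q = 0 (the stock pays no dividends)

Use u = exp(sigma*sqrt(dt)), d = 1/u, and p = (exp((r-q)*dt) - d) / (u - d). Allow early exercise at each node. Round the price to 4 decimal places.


Answer: Price = V(0,0) = 14.4882

Derivation:
dt = T/N = 0.166667
u = exp(sigma*sqrt(dt)) = 1.251742; d = 1/u = 0.798886
p = (exp((r-q)*dt) - d) / (u - d) = 0.453321
Discount per step: exp(-r*dt) = 0.995842
Stock lattice S(k, i) with i counting down-moves:
  k=0: S(0,0) = 94.5800
  k=1: S(1,0) = 118.3898; S(1,1) = 75.5587
  k=2: S(2,0) = 148.1935; S(2,1) = 94.5800; S(2,2) = 60.3628
  k=3: S(3,0) = 185.5002; S(3,1) = 118.3898; S(3,2) = 75.5587; S(3,3) = 48.2230
Terminal payoffs V(N, i) = max(S_T - K, 0):
  V(3,0) = 86.680155; V(3,1) = 19.569803; V(3,2) = 0.000000; V(3,3) = 0.000000
Backward induction: V(k, i) = exp(-r*dt) * [p * V(k+1, i) + (1-p) * V(k+1, i+1)]; then take max(V_cont, immediate exercise) for American.
  V(2,0) = exp(-r*dt) * [p*86.680155 + (1-p)*19.569803] = 49.784438; exercise = 49.373545; V(2,0) = max -> 49.784438
  V(2,1) = exp(-r*dt) * [p*19.569803 + (1-p)*0.000000] = 8.834507; exercise = 0.000000; V(2,1) = max -> 8.834507
  V(2,2) = exp(-r*dt) * [p*0.000000 + (1-p)*0.000000] = 0.000000; exercise = 0.000000; V(2,2) = max -> 0.000000
  V(1,0) = exp(-r*dt) * [p*49.784438 + (1-p)*8.834507] = 27.284033; exercise = 19.569803; V(1,0) = max -> 27.284033
  V(1,1) = exp(-r*dt) * [p*8.834507 + (1-p)*0.000000] = 3.988212; exercise = 0.000000; V(1,1) = max -> 3.988212
  V(0,0) = exp(-r*dt) * [p*27.284033 + (1-p)*3.988212] = 14.488193; exercise = 0.000000; V(0,0) = max -> 14.488193


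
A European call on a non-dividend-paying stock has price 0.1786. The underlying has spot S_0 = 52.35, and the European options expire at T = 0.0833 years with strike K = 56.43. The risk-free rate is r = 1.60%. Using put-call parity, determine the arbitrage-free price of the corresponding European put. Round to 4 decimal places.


Answer: Put price = 4.1834

Derivation:
Put-call parity: C - P = S_0 * exp(-qT) - K * exp(-rT).
S_0 * exp(-qT) = 52.3500 * 1.00000000 = 52.35000000
K * exp(-rT) = 56.4300 * 0.99866809 = 56.35484019
P = C - S*exp(-qT) + K*exp(-rT)
P = 0.1786 - 52.35000000 + 56.35484019 = 4.1834


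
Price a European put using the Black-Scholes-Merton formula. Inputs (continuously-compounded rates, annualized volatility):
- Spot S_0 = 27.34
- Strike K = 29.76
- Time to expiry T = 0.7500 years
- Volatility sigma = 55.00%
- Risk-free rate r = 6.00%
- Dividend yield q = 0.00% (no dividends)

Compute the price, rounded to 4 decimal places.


Answer: Price = 5.8242

Derivation:
d1 = (ln(S/K) + (r - q + 0.5*sigma^2) * T) / (sigma * sqrt(T)) = 0.15456847
d2 = d1 - sigma * sqrt(T) = -0.32174550
exp(-rT) = 0.95599748; exp(-qT) = 1.00000000
P = K * exp(-rT) * N(-d2) - S_0 * exp(-qT) * N(-d1)
N(-d1) = 0.43858076; N(-d2) = 0.62617725
P = 29.7600 * 0.95599748 * 0.62617725 - 27.3400 * 1.00000000 * 0.43858076 = 5.8242


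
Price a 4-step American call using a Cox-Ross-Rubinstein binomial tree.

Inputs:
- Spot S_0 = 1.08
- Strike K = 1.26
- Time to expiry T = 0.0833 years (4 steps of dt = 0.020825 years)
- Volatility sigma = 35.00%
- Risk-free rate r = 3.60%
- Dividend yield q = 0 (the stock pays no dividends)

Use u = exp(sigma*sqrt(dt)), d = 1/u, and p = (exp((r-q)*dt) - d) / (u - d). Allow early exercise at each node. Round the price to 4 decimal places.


Answer: Price = V(0,0) = 0.0037

Derivation:
dt = T/N = 0.020825
u = exp(sigma*sqrt(dt)) = 1.051805; d = 1/u = 0.950746
p = (exp((r-q)*dt) - d) / (u - d) = 0.494797
Discount per step: exp(-r*dt) = 0.999251
Stock lattice S(k, i) with i counting down-moves:
  k=0: S(0,0) = 1.0800
  k=1: S(1,0) = 1.1359; S(1,1) = 1.0268
  k=2: S(2,0) = 1.1948; S(2,1) = 1.0800; S(2,2) = 0.9762
  k=3: S(3,0) = 1.2567; S(3,1) = 1.1359; S(3,2) = 1.0268; S(3,3) = 0.9281
  k=4: S(4,0) = 1.3218; S(4,1) = 1.1948; S(4,2) = 1.0800; S(4,3) = 0.9762; S(4,4) = 0.8824
Terminal payoffs V(N, i) = max(S_T - K, 0):
  V(4,0) = 0.061798; V(4,1) = 0.000000; V(4,2) = 0.000000; V(4,3) = 0.000000; V(4,4) = 0.000000
Backward induction: V(k, i) = exp(-r*dt) * [p * V(k+1, i) + (1-p) * V(k+1, i+1)]; then take max(V_cont, immediate exercise) for American.
  V(3,0) = exp(-r*dt) * [p*0.061798 + (1-p)*0.000000] = 0.030555; exercise = 0.000000; V(3,0) = max -> 0.030555
  V(3,1) = exp(-r*dt) * [p*0.000000 + (1-p)*0.000000] = 0.000000; exercise = 0.000000; V(3,1) = max -> 0.000000
  V(3,2) = exp(-r*dt) * [p*0.000000 + (1-p)*0.000000] = 0.000000; exercise = 0.000000; V(3,2) = max -> 0.000000
  V(3,3) = exp(-r*dt) * [p*0.000000 + (1-p)*0.000000] = 0.000000; exercise = 0.000000; V(3,3) = max -> 0.000000
  V(2,0) = exp(-r*dt) * [p*0.030555 + (1-p)*0.000000] = 0.015107; exercise = 0.000000; V(2,0) = max -> 0.015107
  V(2,1) = exp(-r*dt) * [p*0.000000 + (1-p)*0.000000] = 0.000000; exercise = 0.000000; V(2,1) = max -> 0.000000
  V(2,2) = exp(-r*dt) * [p*0.000000 + (1-p)*0.000000] = 0.000000; exercise = 0.000000; V(2,2) = max -> 0.000000
  V(1,0) = exp(-r*dt) * [p*0.015107 + (1-p)*0.000000] = 0.007469; exercise = 0.000000; V(1,0) = max -> 0.007469
  V(1,1) = exp(-r*dt) * [p*0.000000 + (1-p)*0.000000] = 0.000000; exercise = 0.000000; V(1,1) = max -> 0.000000
  V(0,0) = exp(-r*dt) * [p*0.007469 + (1-p)*0.000000] = 0.003693; exercise = 0.000000; V(0,0) = max -> 0.003693


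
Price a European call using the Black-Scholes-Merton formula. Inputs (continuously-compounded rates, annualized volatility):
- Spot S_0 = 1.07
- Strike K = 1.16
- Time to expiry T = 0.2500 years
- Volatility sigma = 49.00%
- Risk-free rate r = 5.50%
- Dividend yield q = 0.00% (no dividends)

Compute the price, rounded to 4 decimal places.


Answer: Price = 0.0748

Derivation:
d1 = (ln(S/K) + (r - q + 0.5*sigma^2) * T) / (sigma * sqrt(T)) = -0.15101574
d2 = d1 - sigma * sqrt(T) = -0.39601574
exp(-rT) = 0.98634410; exp(-qT) = 1.00000000
C = S_0 * exp(-qT) * N(d1) - K * exp(-rT) * N(d2)
N(d1) = 0.43998165; N(d2) = 0.34604671
C = 1.0700 * 1.00000000 * 0.43998165 - 1.1600 * 0.98634410 * 0.34604671 = 0.0748


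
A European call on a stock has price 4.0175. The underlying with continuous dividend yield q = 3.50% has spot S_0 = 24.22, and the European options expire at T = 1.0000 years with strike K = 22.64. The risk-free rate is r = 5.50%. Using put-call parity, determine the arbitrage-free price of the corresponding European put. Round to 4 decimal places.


Answer: Put price = 2.0590

Derivation:
Put-call parity: C - P = S_0 * exp(-qT) - K * exp(-rT).
S_0 * exp(-qT) = 24.2200 * 0.96560542 = 23.38696318
K * exp(-rT) = 22.6400 * 0.94648515 = 21.42842375
P = C - S*exp(-qT) + K*exp(-rT)
P = 4.0175 - 23.38696318 + 21.42842375 = 2.0590


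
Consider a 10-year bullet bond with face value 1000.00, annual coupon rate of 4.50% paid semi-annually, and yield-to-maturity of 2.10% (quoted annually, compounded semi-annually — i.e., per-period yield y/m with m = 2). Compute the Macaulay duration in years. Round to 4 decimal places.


Coupon per period c = face * coupon_rate / m = 22.500000
Periods per year m = 2; per-period yield y/m = 0.010500
Number of cashflows N = 20
Cashflows (t years, CF_t, discount factor 1/(1+y/m)^(m*t), PV):
  t = 0.5000: CF_t = 22.500000, DF = 0.989609, PV = 22.266205
  t = 1.0000: CF_t = 22.500000, DF = 0.979326, PV = 22.034839
  t = 1.5000: CF_t = 22.500000, DF = 0.969150, PV = 21.805877
  t = 2.0000: CF_t = 22.500000, DF = 0.959080, PV = 21.579295
  t = 2.5000: CF_t = 22.500000, DF = 0.949114, PV = 21.355067
  t = 3.0000: CF_t = 22.500000, DF = 0.939252, PV = 21.133168
  t = 3.5000: CF_t = 22.500000, DF = 0.929492, PV = 20.913576
  t = 4.0000: CF_t = 22.500000, DF = 0.919834, PV = 20.696265
  t = 4.5000: CF_t = 22.500000, DF = 0.910276, PV = 20.481212
  t = 5.0000: CF_t = 22.500000, DF = 0.900818, PV = 20.268394
  t = 5.5000: CF_t = 22.500000, DF = 0.891457, PV = 20.057787
  t = 6.0000: CF_t = 22.500000, DF = 0.882194, PV = 19.849369
  t = 6.5000: CF_t = 22.500000, DF = 0.873027, PV = 19.643116
  t = 7.0000: CF_t = 22.500000, DF = 0.863956, PV = 19.439007
  t = 7.5000: CF_t = 22.500000, DF = 0.854979, PV = 19.237018
  t = 8.0000: CF_t = 22.500000, DF = 0.846095, PV = 19.037128
  t = 8.5000: CF_t = 22.500000, DF = 0.837303, PV = 18.839315
  t = 9.0000: CF_t = 22.500000, DF = 0.828603, PV = 18.643558
  t = 9.5000: CF_t = 22.500000, DF = 0.819993, PV = 18.449835
  t = 10.0000: CF_t = 1022.500000, DF = 0.811472, PV = 829.730319
Price P = sum_t PV_t = 1215.460349
Macaulay numerator sum_t t * PV_t:
  t * PV_t at t = 0.5000: 11.133102
  t * PV_t at t = 1.0000: 22.034839
  t * PV_t at t = 1.5000: 32.708816
  t * PV_t at t = 2.0000: 43.158589
  t * PV_t at t = 2.5000: 53.387666
  t * PV_t at t = 3.0000: 63.399505
  t * PV_t at t = 3.5000: 73.197515
  t * PV_t at t = 4.0000: 82.785060
  t * PV_t at t = 4.5000: 92.165455
  t * PV_t at t = 5.0000: 101.341970
  t * PV_t at t = 5.5000: 110.317830
  t * PV_t at t = 6.0000: 119.096214
  t * PV_t at t = 6.5000: 127.680255
  t * PV_t at t = 7.0000: 136.073047
  t * PV_t at t = 7.5000: 144.277635
  t * PV_t at t = 8.0000: 152.297025
  t * PV_t at t = 8.5000: 160.134180
  t * PV_t at t = 9.0000: 167.792021
  t * PV_t at t = 9.5000: 175.273429
  t * PV_t at t = 10.0000: 8297.303186
Macaulay duration D = (sum_t t * PV_t) / P = 10165.557341 / 1215.460349 = 8.363545

Answer: Macaulay duration = 8.3635 years


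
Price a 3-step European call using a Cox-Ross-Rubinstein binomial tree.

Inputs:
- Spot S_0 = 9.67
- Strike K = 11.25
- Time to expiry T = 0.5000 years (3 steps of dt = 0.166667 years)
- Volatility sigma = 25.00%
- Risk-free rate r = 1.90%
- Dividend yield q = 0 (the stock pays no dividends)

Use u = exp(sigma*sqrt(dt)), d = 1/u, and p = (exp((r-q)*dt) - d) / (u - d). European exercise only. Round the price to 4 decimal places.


dt = T/N = 0.166667
u = exp(sigma*sqrt(dt)) = 1.107452; d = 1/u = 0.902974
p = (exp((r-q)*dt) - d) / (u - d) = 0.490018
Discount per step: exp(-r*dt) = 0.996838
Stock lattice S(k, i) with i counting down-moves:
  k=0: S(0,0) = 9.6700
  k=1: S(1,0) = 10.7091; S(1,1) = 8.7318
  k=2: S(2,0) = 11.8598; S(2,1) = 9.6700; S(2,2) = 7.8845
  k=3: S(3,0) = 13.1341; S(3,1) = 10.7091; S(3,2) = 8.7318; S(3,3) = 7.1195
Terminal payoffs V(N, i) = max(S_T - K, 0):
  V(3,0) = 1.884134; V(3,1) = 0.000000; V(3,2) = 0.000000; V(3,3) = 0.000000
Backward induction: V(k, i) = exp(-r*dt) * [p * V(k+1, i) + (1-p) * V(k+1, i+1)].
  V(2,0) = exp(-r*dt) * [p*1.884134 + (1-p)*0.000000] = 0.920340
  V(2,1) = exp(-r*dt) * [p*0.000000 + (1-p)*0.000000] = 0.000000
  V(2,2) = exp(-r*dt) * [p*0.000000 + (1-p)*0.000000] = 0.000000
  V(1,0) = exp(-r*dt) * [p*0.920340 + (1-p)*0.000000] = 0.449557
  V(1,1) = exp(-r*dt) * [p*0.000000 + (1-p)*0.000000] = 0.000000
  V(0,0) = exp(-r*dt) * [p*0.449557 + (1-p)*0.000000] = 0.219594

Answer: Price = V(0,0) = 0.2196


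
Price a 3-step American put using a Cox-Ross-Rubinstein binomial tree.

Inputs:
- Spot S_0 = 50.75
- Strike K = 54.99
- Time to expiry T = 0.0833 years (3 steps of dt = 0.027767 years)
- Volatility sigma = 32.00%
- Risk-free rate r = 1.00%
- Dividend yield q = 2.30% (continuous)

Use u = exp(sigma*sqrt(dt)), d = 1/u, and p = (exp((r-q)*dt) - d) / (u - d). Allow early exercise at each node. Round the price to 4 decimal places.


Answer: Price = V(0,0) = 4.8061

Derivation:
dt = T/N = 0.027767
u = exp(sigma*sqrt(dt)) = 1.054770; d = 1/u = 0.948074
p = (exp((r-q)*dt) - d) / (u - d) = 0.483290
Discount per step: exp(-r*dt) = 0.999722
Stock lattice S(k, i) with i counting down-moves:
  k=0: S(0,0) = 50.7500
  k=1: S(1,0) = 53.5296; S(1,1) = 48.1148
  k=2: S(2,0) = 56.4614; S(2,1) = 50.7500; S(2,2) = 45.6164
  k=3: S(3,0) = 59.5538; S(3,1) = 53.5296; S(3,2) = 48.1148; S(3,3) = 43.2477
Terminal payoffs V(N, i) = max(K - S_T, 0):
  V(3,0) = 0.000000; V(3,1) = 1.460426; V(3,2) = 6.875242; V(3,3) = 11.742319
Backward induction: V(k, i) = exp(-r*dt) * [p * V(k+1, i) + (1-p) * V(k+1, i+1)]; then take max(V_cont, immediate exercise) for American.
  V(2,0) = exp(-r*dt) * [p*0.000000 + (1-p)*1.460426] = 0.754407; exercise = 0.000000; V(2,0) = max -> 0.754407
  V(2,1) = exp(-r*dt) * [p*1.460426 + (1-p)*6.875242] = 4.257134; exercise = 4.240000; V(2,1) = max -> 4.257134
  V(2,2) = exp(-r*dt) * [p*6.875242 + (1-p)*11.742319] = 9.387502; exercise = 9.373646; V(2,2) = max -> 9.387502
  V(1,0) = exp(-r*dt) * [p*0.754407 + (1-p)*4.257134] = 2.563589; exercise = 1.460426; V(1,0) = max -> 2.563589
  V(1,1) = exp(-r*dt) * [p*4.257134 + (1-p)*9.387502] = 6.906129; exercise = 6.875242; V(1,1) = max -> 6.906129
  V(0,0) = exp(-r*dt) * [p*2.563589 + (1-p)*6.906129] = 4.806088; exercise = 4.240000; V(0,0) = max -> 4.806088


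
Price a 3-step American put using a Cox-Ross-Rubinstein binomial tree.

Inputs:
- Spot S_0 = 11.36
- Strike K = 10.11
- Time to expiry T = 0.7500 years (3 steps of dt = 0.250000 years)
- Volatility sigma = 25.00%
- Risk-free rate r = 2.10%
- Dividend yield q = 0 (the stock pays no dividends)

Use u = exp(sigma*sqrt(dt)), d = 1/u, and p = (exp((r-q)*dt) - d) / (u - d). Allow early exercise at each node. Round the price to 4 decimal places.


Answer: Price = V(0,0) = 0.3466

Derivation:
dt = T/N = 0.250000
u = exp(sigma*sqrt(dt)) = 1.133148; d = 1/u = 0.882497
p = (exp((r-q)*dt) - d) / (u - d) = 0.489791
Discount per step: exp(-r*dt) = 0.994764
Stock lattice S(k, i) with i counting down-moves:
  k=0: S(0,0) = 11.3600
  k=1: S(1,0) = 12.8726; S(1,1) = 10.0252
  k=2: S(2,0) = 14.5865; S(2,1) = 11.3600; S(2,2) = 8.8472
  k=3: S(3,0) = 16.5287; S(3,1) = 12.8726; S(3,2) = 10.0252; S(3,3) = 7.8076
Terminal payoffs V(N, i) = max(K - S_T, 0):
  V(3,0) = 0.000000; V(3,1) = 0.000000; V(3,2) = 0.084835; V(3,3) = 2.302394
Backward induction: V(k, i) = exp(-r*dt) * [p * V(k+1, i) + (1-p) * V(k+1, i+1)]; then take max(V_cont, immediate exercise) for American.
  V(2,0) = exp(-r*dt) * [p*0.000000 + (1-p)*0.000000] = 0.000000; exercise = 0.000000; V(2,0) = max -> 0.000000
  V(2,1) = exp(-r*dt) * [p*0.000000 + (1-p)*0.084835] = 0.043057; exercise = 0.000000; V(2,1) = max -> 0.043057
  V(2,2) = exp(-r*dt) * [p*0.084835 + (1-p)*2.302394] = 1.209885; exercise = 1.262823; V(2,2) = max -> 1.262823
  V(1,0) = exp(-r*dt) * [p*0.000000 + (1-p)*0.043057] = 0.021853; exercise = 0.000000; V(1,0) = max -> 0.021853
  V(1,1) = exp(-r*dt) * [p*0.043057 + (1-p)*1.262823] = 0.661908; exercise = 0.084835; V(1,1) = max -> 0.661908
  V(0,0) = exp(-r*dt) * [p*0.021853 + (1-p)*0.661908] = 0.346591; exercise = 0.000000; V(0,0) = max -> 0.346591
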